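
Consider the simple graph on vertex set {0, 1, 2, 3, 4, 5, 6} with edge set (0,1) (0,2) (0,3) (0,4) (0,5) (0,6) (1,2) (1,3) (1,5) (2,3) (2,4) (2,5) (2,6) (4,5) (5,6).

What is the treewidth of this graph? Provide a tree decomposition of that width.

Each bag holds 4 vertices, so the decomposition has width 3, which upper-bounds the treewidth. Conversely, {0, 1, 2, 3} is a clique of size 4, and the vertices of any clique must share a bag in every tree decomposition; so some bag has ≥ 4 vertices and tw(G) ≥ 3. Therefore the treewidth is 3.

Treewidth 3.
One such decomposition:
Bags: B1 = {0, 1, 2, 5}  B2 = {0, 2, 4, 5}  B3 = {0, 1, 2, 3}  B4 = {0, 2, 5, 6}
Tree: B1–B2, B1–B3, B1–B4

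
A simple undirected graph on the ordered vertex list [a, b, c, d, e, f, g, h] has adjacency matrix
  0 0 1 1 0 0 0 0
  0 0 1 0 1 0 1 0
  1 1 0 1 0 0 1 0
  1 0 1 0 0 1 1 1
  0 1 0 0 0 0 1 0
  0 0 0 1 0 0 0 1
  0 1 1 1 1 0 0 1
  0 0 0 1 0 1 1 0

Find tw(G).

2

A width-2 tree decomposition is:
Bags: B1 = {b, c, g}  B2 = {c, d, g}  B3 = {d, g, h}  B4 = {b, e, g}  B5 = {a, c, d}  B6 = {d, f, h}
Tree: B1–B2, B2–B3, B1–B4, B2–B5, B3–B6
The largest bag has 3 vertices, giving width 2; this decomposition certifies tw(G) ≤ 2. For the lower bound, the 3 vertices {d, g, h} are pairwise adjacent, and any tree decomposition puts a clique entirely inside one bag — forcing width ≥ 2. Hence tw(G) = 2 exactly.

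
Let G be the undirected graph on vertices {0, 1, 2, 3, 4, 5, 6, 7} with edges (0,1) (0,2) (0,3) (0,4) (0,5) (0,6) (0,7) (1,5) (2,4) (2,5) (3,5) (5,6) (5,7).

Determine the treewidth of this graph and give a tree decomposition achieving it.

Treewidth 2.
One such decomposition:
Bags: B1 = {0, 5, 6}  B2 = {0, 5, 7}  B3 = {0, 3, 5}  B4 = {0, 2, 5}  B5 = {0, 2, 4}  B6 = {0, 1, 5}
Tree: B1–B2, B2–B3, B2–B4, B4–B5, B2–B6

Every bag has size at most 3, so the width is 3 − 1 = 2 and tw(G) ≤ 2. Conversely, {0, 2, 4} is a clique of size 3, and the vertices of any clique must share a bag in every tree decomposition; so some bag has ≥ 3 vertices and tw(G) ≥ 2. Hence tw(G) = 2 exactly.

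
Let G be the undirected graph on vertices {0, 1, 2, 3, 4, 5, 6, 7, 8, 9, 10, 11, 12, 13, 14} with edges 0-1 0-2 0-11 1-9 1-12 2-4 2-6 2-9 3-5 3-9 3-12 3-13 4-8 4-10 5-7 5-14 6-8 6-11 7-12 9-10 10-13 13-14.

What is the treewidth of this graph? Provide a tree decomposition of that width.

Treewidth 3.
One such decomposition:
Bags: B1 = {5, 7, 13, 14}  B2 = {3, 5, 7, 13}  B3 = {3, 7, 12, 13}  B4 = {3, 10, 12, 13}  B5 = {3, 9, 10, 12}  B6 = {1, 9, 10, 12}  B7 = {1, 4, 9, 10}  B8 = {1, 2, 4, 9}  B9 = {0, 1, 2, 4}  B10 = {0, 2, 4, 8}  B11 = {0, 2, 6, 8}  B12 = {0, 6, 8, 11}
Tree: B1–B2, B2–B3, B3–B4, B4–B5, B5–B6, B6–B7, B7–B8, B8–B9, B9–B10, B10–B11, B11–B12

Each bag holds 4 vertices, so the decomposition has width 3, which upper-bounds the treewidth. For the lower bound: the 4 vertex sets {5,7,14}, {13}, {3}, {1,9,10,12} are disjoint, each induces a connected subgraph, and every pair is joined by at least one edge of G. Contracting each set to a single vertex therefore yields K_{4} as a minor, and since treewidth is minor-monotone, tw(G) ≥ tw(K_{4}) = 3. Combining the bounds, tw(G) = 3.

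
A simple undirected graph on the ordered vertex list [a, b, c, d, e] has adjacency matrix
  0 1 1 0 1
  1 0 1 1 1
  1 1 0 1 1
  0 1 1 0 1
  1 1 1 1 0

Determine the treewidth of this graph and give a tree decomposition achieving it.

The largest bag has 4 vertices, giving width 3; this decomposition certifies tw(G) ≤ 3. For the lower bound, the 4 vertices {b, c, d, e} are pairwise adjacent, and any tree decomposition puts a clique entirely inside one bag — forcing width ≥ 3. Therefore the treewidth is 3.

Treewidth 3.
One such decomposition:
Bags: B1 = {a, b, c, e}  B2 = {b, c, d, e}
Tree: B1–B2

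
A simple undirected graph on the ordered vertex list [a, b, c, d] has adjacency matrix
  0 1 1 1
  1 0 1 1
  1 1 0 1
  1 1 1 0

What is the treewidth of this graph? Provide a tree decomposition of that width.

A single bag containing all 4 vertices is trivially a valid decomposition of width 3. Conversely, {a, b, c, d} is a clique of size 4, and the vertices of any clique must share a bag in every tree decomposition; so some bag has ≥ 4 vertices and tw(G) ≥ 3. The upper and lower bounds meet at 3, so that is the treewidth.

Treewidth 3.
Bags: B1 = {a, b, c, d}
Tree: (single bag)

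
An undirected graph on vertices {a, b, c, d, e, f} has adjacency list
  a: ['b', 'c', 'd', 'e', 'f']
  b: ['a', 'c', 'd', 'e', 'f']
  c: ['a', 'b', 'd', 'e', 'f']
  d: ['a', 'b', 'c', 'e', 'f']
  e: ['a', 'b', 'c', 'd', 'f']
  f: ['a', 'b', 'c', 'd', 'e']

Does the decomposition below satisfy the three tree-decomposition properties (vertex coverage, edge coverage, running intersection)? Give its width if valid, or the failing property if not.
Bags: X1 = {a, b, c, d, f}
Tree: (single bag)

A tree decomposition must satisfy three properties: every vertex lies in some bag; for every edge, both endpoints lie together in some bag; and for every vertex, the bags containing it form a connected subtree. Here vertex e appears in no bag, so the decomposition is invalid.

No — vertex e appears in no bag.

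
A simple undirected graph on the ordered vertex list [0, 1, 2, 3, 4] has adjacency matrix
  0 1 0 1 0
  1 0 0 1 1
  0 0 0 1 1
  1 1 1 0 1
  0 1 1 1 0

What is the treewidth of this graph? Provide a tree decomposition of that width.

Each bag holds 3 vertices, so the decomposition has width 2, which upper-bounds the treewidth. On the other hand G contains the 3-clique {0, 1, 3}. A clique must lie in a single bag of any decomposition, so no decomposition can have width below 2. Combining the bounds, tw(G) = 2.

Treewidth 2.
One optimal decomposition is:
Bags: B1 = {1, 3, 4}  B2 = {0, 1, 3}  B3 = {2, 3, 4}
Tree: B1–B2, B1–B3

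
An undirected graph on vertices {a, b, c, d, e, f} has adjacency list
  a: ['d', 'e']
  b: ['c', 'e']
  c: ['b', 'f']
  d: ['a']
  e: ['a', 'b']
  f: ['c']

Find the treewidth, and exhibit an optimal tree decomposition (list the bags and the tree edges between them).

Treewidth 1.
One such decomposition:
Bags: B1 = {c, f}  B2 = {b, c}  B3 = {b, e}  B4 = {a, e}  B5 = {a, d}
Tree: B1–B2, B2–B3, B3–B4, B4–B5

Each bag holds 2 vertices, so the decomposition has width 1, which upper-bounds the treewidth. Since G has at least one edge (e.g. f–c), it is not an edgeless graph, so tw(G) ≥ 1. Combining the bounds, tw(G) = 1.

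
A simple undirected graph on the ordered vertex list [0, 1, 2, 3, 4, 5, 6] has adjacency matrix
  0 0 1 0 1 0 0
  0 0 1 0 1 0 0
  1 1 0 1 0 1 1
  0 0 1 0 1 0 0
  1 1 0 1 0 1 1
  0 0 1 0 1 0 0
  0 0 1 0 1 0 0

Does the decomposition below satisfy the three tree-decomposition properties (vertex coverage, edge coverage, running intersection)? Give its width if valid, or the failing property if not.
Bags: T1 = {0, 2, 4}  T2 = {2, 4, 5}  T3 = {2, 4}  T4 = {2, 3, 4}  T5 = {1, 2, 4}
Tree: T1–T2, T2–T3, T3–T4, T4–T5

No — vertex 6 appears in no bag.

A tree decomposition must satisfy three properties: every vertex lies in some bag; for every edge, both endpoints lie together in some bag; and for every vertex, the bags containing it form a connected subtree. Here vertex 6 appears in no bag, so the decomposition is invalid.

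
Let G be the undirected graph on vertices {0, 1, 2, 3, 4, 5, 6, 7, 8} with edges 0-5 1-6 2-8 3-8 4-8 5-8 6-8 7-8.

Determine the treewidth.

A width-1 tree decomposition is:
Bags: B1 = {5, 8}  B2 = {7, 8}  B3 = {2, 8}  B4 = {6, 8}  B5 = {4, 8}  B6 = {0, 5}  B7 = {3, 8}  B8 = {1, 6}
Tree: B1–B2, B1–B3, B2–B4, B1–B5, B1–B6, B1–B7, B4–B8
Each bag holds 2 vertices, so the decomposition has width 1, which upper-bounds the treewidth. G has an edge, so its treewidth is at least 1. The upper and lower bounds meet at 1, so that is the treewidth.

1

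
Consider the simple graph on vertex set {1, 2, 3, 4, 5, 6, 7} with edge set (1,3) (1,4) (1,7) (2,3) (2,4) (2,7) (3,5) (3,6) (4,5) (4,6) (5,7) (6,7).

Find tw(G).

A width-3 tree decomposition is:
Bags: B1 = {3, 4, 6, 7}  B2 = {3, 4, 5, 7}  B3 = {1, 3, 4, 7}  B4 = {2, 3, 4, 7}
Tree: B1–B2, B2–B3, B3–B4
Each bag holds 4 vertices, so the decomposition has width 3, which upper-bounds the treewidth. For the lower bound: the 4 vertex sets {6,7}, {4,5}, {3}, {1} are disjoint, each induces a connected subgraph, and every pair is joined by at least one edge of G. Contracting each set to a single vertex therefore yields K_{4} as a minor, and since treewidth is minor-monotone, tw(G) ≥ tw(K_{4}) = 3. Combining the bounds, tw(G) = 3.

3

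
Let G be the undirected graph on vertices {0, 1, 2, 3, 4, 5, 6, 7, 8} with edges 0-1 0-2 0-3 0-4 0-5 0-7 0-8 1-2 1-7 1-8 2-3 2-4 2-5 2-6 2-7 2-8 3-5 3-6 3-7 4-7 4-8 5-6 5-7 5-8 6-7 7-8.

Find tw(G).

4

A width-4 tree decomposition is:
Bags: B1 = {0, 2, 3, 5, 7}  B2 = {0, 2, 5, 7, 8}  B3 = {0, 2, 4, 7, 8}  B4 = {2, 3, 5, 6, 7}  B5 = {0, 1, 2, 7, 8}
Tree: B1–B2, B2–B3, B1–B4, B3–B5
The largest bag has 5 vertices, giving width 4; this decomposition certifies tw(G) ≤ 4. Conversely, {0, 1, 2, 7, 8} is a clique of size 5, and the vertices of any clique must share a bag in every tree decomposition; so some bag has ≥ 5 vertices and tw(G) ≥ 4. The upper and lower bounds meet at 4, so that is the treewidth.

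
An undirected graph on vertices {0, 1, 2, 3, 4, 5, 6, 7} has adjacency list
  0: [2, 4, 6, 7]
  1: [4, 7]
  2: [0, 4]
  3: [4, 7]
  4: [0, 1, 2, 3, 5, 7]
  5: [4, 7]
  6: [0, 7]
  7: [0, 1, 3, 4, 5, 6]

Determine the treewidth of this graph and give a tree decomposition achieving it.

Treewidth 2.
One optimal decomposition is:
Bags: B1 = {1, 4, 7}  B2 = {0, 4, 7}  B3 = {4, 5, 7}  B4 = {3, 4, 7}  B5 = {0, 6, 7}  B6 = {0, 2, 4}
Tree: B1–B2, B1–B3, B3–B4, B2–B5, B2–B6

Every bag has size at most 3, so the width is 3 − 1 = 2 and tw(G) ≤ 2. On the other hand G contains the 3-clique {0, 2, 4}. A clique must lie in a single bag of any decomposition, so no decomposition can have width below 2. The upper and lower bounds meet at 2, so that is the treewidth.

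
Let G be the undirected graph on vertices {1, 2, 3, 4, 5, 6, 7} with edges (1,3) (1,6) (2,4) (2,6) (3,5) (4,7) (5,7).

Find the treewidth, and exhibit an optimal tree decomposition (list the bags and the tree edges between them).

Treewidth 2.
One such decomposition:
Bags: B1 = {1, 2, 6}  B2 = {1, 2, 3}  B3 = {2, 3, 5}  B4 = {2, 5, 7}  B5 = {2, 4, 7}
Tree: B1–B2, B2–B3, B3–B4, B4–B5

The largest bag has 3 vertices, giving width 2; this decomposition certifies tw(G) ≤ 2. For the lower bound, G contains the cycle 2–6–1–3–5–7–4–2, so G is not a forest; only forests have treewidth ≤ 1, hence tw(G) ≥ 2. Hence tw(G) = 2 exactly.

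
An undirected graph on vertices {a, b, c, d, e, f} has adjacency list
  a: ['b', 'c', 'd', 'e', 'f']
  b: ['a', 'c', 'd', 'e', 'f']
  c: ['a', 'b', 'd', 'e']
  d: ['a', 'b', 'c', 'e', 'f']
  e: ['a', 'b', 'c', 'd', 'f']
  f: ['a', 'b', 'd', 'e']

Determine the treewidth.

A width-4 tree decomposition is:
Bags: B1 = {a, b, c, d, e}  B2 = {a, b, d, e, f}
Tree: B1–B2
Every bag has size at most 5, so the width is 5 − 1 = 4 and tw(G) ≤ 4. For the lower bound, the 5 vertices {a, b, c, d, e} are pairwise adjacent, and any tree decomposition puts a clique entirely inside one bag — forcing width ≥ 4. Therefore the treewidth is 4.

4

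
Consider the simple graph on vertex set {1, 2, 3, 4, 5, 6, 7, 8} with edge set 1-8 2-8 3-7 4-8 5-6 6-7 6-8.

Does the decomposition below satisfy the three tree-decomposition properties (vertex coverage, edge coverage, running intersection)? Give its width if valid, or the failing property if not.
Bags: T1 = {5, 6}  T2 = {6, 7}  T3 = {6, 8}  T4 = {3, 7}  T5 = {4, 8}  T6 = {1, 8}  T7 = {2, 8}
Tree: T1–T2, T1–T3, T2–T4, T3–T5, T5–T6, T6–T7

Vertex coverage: the bags together contain {1, 2, 3, 4, 5, 6, 7, 8}, the full vertex set. Edge coverage: each edge of G has both endpoints in at least one bag. Running intersection: for every vertex, the bags containing it form a connected subtree. All three properties hold, so this is a valid tree decomposition of width max|bag| − 1 = 1, and hence tw(G) ≤ 1.

Yes; width 1.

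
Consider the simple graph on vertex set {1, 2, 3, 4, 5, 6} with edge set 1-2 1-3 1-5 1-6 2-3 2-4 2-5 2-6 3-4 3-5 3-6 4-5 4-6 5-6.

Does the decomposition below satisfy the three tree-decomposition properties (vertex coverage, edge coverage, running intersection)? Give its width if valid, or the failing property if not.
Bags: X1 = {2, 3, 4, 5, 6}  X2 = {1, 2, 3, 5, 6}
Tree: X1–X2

Yes; width 4.

Checking the three conditions: (i) the bags cover all of {1, 2, 3, 4, 5, 6}; (ii) for each edge, some bag contains both endpoints; (iii) the bags containing any fixed vertex form a subtree. All hold, so the decomposition is valid with width 5 − 1 = 4.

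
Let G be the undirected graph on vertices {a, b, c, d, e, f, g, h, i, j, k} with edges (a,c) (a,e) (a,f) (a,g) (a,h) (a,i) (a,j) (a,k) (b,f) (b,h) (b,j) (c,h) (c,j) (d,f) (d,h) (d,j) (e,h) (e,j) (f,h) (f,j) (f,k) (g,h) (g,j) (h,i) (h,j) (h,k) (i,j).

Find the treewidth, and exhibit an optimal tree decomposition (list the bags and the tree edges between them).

The largest bag has 4 vertices, giving width 3; this decomposition certifies tw(G) ≤ 3. For the lower bound, the 4 vertices {d, f, h, j} are pairwise adjacent, and any tree decomposition puts a clique entirely inside one bag — forcing width ≥ 3. Hence tw(G) = 3 exactly.

Treewidth 3.
One optimal decomposition is:
Bags: B1 = {a, g, h, j}  B2 = {a, h, i, j}  B3 = {a, c, h, j}  B4 = {a, f, h, j}  B5 = {b, f, h, j}  B6 = {d, f, h, j}  B7 = {a, f, h, k}  B8 = {a, e, h, j}
Tree: B1–B2, B1–B3, B1–B4, B4–B5, B5–B6, B4–B7, B1–B8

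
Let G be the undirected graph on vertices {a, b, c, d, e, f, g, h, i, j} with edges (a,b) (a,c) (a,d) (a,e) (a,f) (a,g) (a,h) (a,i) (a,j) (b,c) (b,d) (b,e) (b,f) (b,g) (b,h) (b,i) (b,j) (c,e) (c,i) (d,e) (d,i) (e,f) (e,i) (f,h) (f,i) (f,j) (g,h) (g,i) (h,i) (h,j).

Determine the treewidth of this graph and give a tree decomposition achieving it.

Treewidth 4.
One optimal decomposition is:
Bags: B1 = {a, b, e, f, i}  B2 = {a, b, f, h, i}  B3 = {a, b, c, e, i}  B4 = {a, b, f, h, j}  B5 = {a, b, g, h, i}  B6 = {a, b, d, e, i}
Tree: B1–B2, B1–B3, B2–B4, B2–B5, B1–B6

The largest bag has 5 vertices, giving width 4; this decomposition certifies tw(G) ≤ 4. On the other hand G contains the 5-clique {a, b, f, h, j}. A clique must lie in a single bag of any decomposition, so no decomposition can have width below 4. Hence tw(G) = 4 exactly.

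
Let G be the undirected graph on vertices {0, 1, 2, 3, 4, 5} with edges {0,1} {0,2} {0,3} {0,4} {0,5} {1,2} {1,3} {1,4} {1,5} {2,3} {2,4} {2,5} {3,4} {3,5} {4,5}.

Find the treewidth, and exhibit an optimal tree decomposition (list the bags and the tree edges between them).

Treewidth 5.
Bags: B1 = {0, 1, 2, 3, 4, 5}
Tree: (single bag)

With just one bag of size 6, the width is 6 − 1 = 5, so tw(G) ≤ 5. For the lower bound, the 6 vertices {0, 1, 2, 3, 4, 5} are pairwise adjacent, and any tree decomposition puts a clique entirely inside one bag — forcing width ≥ 5. Combining the bounds, tw(G) = 5.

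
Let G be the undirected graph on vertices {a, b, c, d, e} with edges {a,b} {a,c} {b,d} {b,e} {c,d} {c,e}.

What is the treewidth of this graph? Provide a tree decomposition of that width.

Treewidth 2.
One optimal decomposition is:
Bags: B1 = {b, c, d}  B2 = {a, b, c}  B3 = {b, c, e}
Tree: B1–B2, B2–B3

The largest bag has 3 vertices, giving width 2; this decomposition certifies tw(G) ≤ 2. Since b–d–c–a–b is a cycle in G, G is not acyclic. Forests are exactly the graphs of treewidth ≤ 1, so tw(G) ≥ 2. Therefore the treewidth is 2.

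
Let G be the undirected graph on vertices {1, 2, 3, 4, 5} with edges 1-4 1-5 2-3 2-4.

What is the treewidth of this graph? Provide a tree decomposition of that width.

Treewidth 1.
One optimal decomposition is:
Bags: B1 = {2, 3}  B2 = {2, 4}  B3 = {1, 4}  B4 = {1, 5}
Tree: B1–B2, B2–B3, B3–B4

The largest bag has 2 vertices, giving width 1; this decomposition certifies tw(G) ≤ 1. Since G has at least one edge (e.g. 3–2), it is not an edgeless graph, so tw(G) ≥ 1. The upper and lower bounds meet at 1, so that is the treewidth.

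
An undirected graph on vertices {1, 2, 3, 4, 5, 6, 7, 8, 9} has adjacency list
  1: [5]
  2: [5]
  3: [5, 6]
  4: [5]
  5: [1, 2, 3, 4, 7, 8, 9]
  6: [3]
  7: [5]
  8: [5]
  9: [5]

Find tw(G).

A width-1 tree decomposition is:
Bags: B1 = {5, 8}  B2 = {5, 7}  B3 = {3, 5}  B4 = {4, 5}  B5 = {5, 9}  B6 = {1, 5}  B7 = {2, 5}  B8 = {3, 6}
Tree: B1–B2, B2–B3, B1–B4, B2–B5, B5–B6, B4–B7, B3–B8
Every bag has size at most 2, so the width is 2 − 1 = 1 and tw(G) ≤ 1. Since G has at least one edge (e.g. 5–8), it is not an edgeless graph, so tw(G) ≥ 1. Combining the bounds, tw(G) = 1.

1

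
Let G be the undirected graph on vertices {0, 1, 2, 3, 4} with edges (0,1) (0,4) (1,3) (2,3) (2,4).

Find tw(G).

A width-2 tree decomposition is:
Bags: B1 = {2, 3, 4}  B2 = {0, 3, 4}  B3 = {0, 1, 3}
Tree: B1–B2, B2–B3
The largest bag has 3 vertices, giving width 2; this decomposition certifies tw(G) ≤ 2. Since 3–2–4–0–1–3 is a cycle in G, G is not acyclic. Forests are exactly the graphs of treewidth ≤ 1, so tw(G) ≥ 2. Therefore the treewidth is 2.

2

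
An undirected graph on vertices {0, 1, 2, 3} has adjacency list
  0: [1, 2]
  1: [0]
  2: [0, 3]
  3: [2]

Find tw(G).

A width-1 tree decomposition is:
Bags: B1 = {0, 1}  B2 = {0, 2}  B3 = {2, 3}
Tree: B1–B2, B2–B3
Each bag holds 2 vertices, so the decomposition has width 1, which upper-bounds the treewidth. G has an edge, so its treewidth is at least 1. The upper and lower bounds meet at 1, so that is the treewidth.

1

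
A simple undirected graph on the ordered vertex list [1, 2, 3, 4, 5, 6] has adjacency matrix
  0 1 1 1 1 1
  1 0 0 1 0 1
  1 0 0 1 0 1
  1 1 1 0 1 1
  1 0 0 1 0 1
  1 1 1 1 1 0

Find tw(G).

3

A width-3 tree decomposition is:
Bags: B1 = {1, 3, 4, 6}  B2 = {1, 2, 4, 6}  B3 = {1, 4, 5, 6}
Tree: B1–B2, B1–B3
The largest bag has 4 vertices, giving width 3; this decomposition certifies tw(G) ≤ 3. On the other hand G contains the 4-clique {1, 2, 4, 6}. A clique must lie in a single bag of any decomposition, so no decomposition can have width below 3. Therefore the treewidth is 3.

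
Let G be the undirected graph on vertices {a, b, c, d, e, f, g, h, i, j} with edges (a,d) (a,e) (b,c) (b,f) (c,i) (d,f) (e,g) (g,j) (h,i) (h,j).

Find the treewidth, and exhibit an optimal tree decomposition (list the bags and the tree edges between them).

Each bag holds 3 vertices, so the decomposition has width 2, which upper-bounds the treewidth. The edges d–a–e–g–j–h–i–c–b–f–d form a cycle, so G is not a tree and its treewidth is at least 2. The upper and lower bounds meet at 2, so that is the treewidth.

Treewidth 2.
One optimal decomposition is:
Bags: B1 = {a, d, e}  B2 = {d, e, g}  B3 = {d, g, j}  B4 = {d, h, j}  B5 = {d, h, i}  B6 = {c, d, i}  B7 = {b, c, d}  B8 = {b, d, f}
Tree: B1–B2, B2–B3, B3–B4, B4–B5, B5–B6, B6–B7, B7–B8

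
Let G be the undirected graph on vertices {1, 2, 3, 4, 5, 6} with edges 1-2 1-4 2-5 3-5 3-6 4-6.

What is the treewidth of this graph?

2

A width-2 tree decomposition is:
Bags: B1 = {1, 2, 5}  B2 = {1, 4, 5}  B3 = {4, 5, 6}  B4 = {3, 5, 6}
Tree: B1–B2, B2–B3, B3–B4
Every bag has size at most 3, so the width is 3 − 1 = 2 and tw(G) ≤ 2. For the lower bound, G contains the cycle 5–2–1–4–6–3–5, so G is not a forest; only forests have treewidth ≤ 1, hence tw(G) ≥ 2. Hence tw(G) = 2 exactly.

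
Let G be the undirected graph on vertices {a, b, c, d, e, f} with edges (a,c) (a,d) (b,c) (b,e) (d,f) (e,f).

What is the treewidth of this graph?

2

A width-2 tree decomposition is:
Bags: B1 = {b, c, e}  B2 = {c, e, f}  B3 = {c, d, f}  B4 = {a, c, d}
Tree: B1–B2, B2–B3, B3–B4
Each bag holds 3 vertices, so the decomposition has width 2, which upper-bounds the treewidth. For the lower bound, G contains the cycle c–b–e–f–d–a–c, so G is not a forest; only forests have treewidth ≤ 1, hence tw(G) ≥ 2. Hence tw(G) = 2 exactly.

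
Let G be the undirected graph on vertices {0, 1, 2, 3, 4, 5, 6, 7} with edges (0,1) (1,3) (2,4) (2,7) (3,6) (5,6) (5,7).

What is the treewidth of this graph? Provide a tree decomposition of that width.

Treewidth 1.
Bags: B1 = {2, 4}  B2 = {2, 7}  B3 = {5, 7}  B4 = {5, 6}  B5 = {3, 6}  B6 = {1, 3}  B7 = {0, 1}
Tree: B1–B2, B2–B3, B3–B4, B4–B5, B5–B6, B6–B7

The largest bag has 2 vertices, giving width 1; this decomposition certifies tw(G) ≤ 1. Any graph with an edge has treewidth ≥ 1, and G has the edge 4–2. Therefore the treewidth is 1.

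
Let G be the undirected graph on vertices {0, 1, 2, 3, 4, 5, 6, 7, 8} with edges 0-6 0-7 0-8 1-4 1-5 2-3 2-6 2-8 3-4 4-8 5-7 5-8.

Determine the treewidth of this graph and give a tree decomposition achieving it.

Treewidth 3.
Bags: B1 = {0, 2, 3, 6}  B2 = {0, 2, 3, 8}  B3 = {0, 3, 4, 8}  B4 = {0, 4, 7, 8}  B5 = {4, 5, 7, 8}  B6 = {1, 4, 5, 7}
Tree: B1–B2, B2–B3, B3–B4, B4–B5, B5–B6

Every bag has size at most 4, so the width is 4 − 1 = 3 and tw(G) ≤ 3. For the lower bound: the 4 vertex sets {2,3,6}, {0}, {8}, {1,4,5,7} are disjoint, each induces a connected subgraph, and every pair is joined by at least one edge of G. Contracting each set to a single vertex therefore yields K_{4} as a minor, and since treewidth is minor-monotone, tw(G) ≥ tw(K_{4}) = 3. Therefore the treewidth is 3.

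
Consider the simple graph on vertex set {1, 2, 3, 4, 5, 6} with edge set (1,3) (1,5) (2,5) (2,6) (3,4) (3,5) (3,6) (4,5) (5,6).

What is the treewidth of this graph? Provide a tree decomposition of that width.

Each bag holds 3 vertices, so the decomposition has width 2, which upper-bounds the treewidth. On the other hand G contains the 3-clique {2, 5, 6}. A clique must lie in a single bag of any decomposition, so no decomposition can have width below 2. Hence tw(G) = 2 exactly.

Treewidth 2.
One such decomposition:
Bags: B1 = {1, 3, 5}  B2 = {3, 5, 6}  B3 = {3, 4, 5}  B4 = {2, 5, 6}
Tree: B1–B2, B1–B3, B2–B4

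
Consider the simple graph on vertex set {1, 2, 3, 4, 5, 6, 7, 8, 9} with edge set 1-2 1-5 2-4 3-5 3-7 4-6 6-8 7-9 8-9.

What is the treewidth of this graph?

A width-2 tree decomposition is:
Bags: B1 = {1, 2, 5}  B2 = {2, 4, 5}  B3 = {4, 5, 6}  B4 = {5, 6, 8}  B5 = {5, 8, 9}  B6 = {5, 7, 9}  B7 = {3, 5, 7}
Tree: B1–B2, B2–B3, B3–B4, B4–B5, B5–B6, B6–B7
Every bag has size at most 3, so the width is 3 − 1 = 2 and tw(G) ≤ 2. Since 5–1–2–4–6–8–9–7–3–5 is a cycle in G, G is not acyclic. Forests are exactly the graphs of treewidth ≤ 1, so tw(G) ≥ 2. Therefore the treewidth is 2.

2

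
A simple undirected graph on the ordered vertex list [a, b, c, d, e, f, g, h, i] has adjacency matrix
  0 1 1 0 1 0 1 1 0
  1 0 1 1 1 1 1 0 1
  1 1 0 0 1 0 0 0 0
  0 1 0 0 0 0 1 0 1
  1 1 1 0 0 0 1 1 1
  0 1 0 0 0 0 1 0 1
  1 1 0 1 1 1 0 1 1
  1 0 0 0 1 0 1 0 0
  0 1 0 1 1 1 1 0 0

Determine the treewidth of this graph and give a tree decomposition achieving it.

Treewidth 3.
Bags: B1 = {a, b, c, e}  B2 = {a, b, e, g}  B3 = {b, e, g, i}  B4 = {a, e, g, h}  B5 = {b, d, g, i}  B6 = {b, f, g, i}
Tree: B1–B2, B2–B3, B2–B4, B3–B5, B5–B6

The largest bag has 4 vertices, giving width 3; this decomposition certifies tw(G) ≤ 3. On the other hand G contains the 4-clique {a, e, g, h}. A clique must lie in a single bag of any decomposition, so no decomposition can have width below 3. Therefore the treewidth is 3.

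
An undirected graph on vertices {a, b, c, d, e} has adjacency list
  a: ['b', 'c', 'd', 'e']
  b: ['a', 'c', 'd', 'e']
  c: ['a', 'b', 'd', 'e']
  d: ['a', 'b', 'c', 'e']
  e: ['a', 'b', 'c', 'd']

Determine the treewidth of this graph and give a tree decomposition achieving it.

Treewidth 4.
One optimal decomposition is:
Bags: B1 = {a, b, c, d, e}
Tree: (single bag)

With just one bag of size 5, the width is 5 − 1 = 4, so tw(G) ≤ 4. On the other hand G contains the 5-clique {a, b, c, d, e}. A clique must lie in a single bag of any decomposition, so no decomposition can have width below 4. The upper and lower bounds meet at 4, so that is the treewidth.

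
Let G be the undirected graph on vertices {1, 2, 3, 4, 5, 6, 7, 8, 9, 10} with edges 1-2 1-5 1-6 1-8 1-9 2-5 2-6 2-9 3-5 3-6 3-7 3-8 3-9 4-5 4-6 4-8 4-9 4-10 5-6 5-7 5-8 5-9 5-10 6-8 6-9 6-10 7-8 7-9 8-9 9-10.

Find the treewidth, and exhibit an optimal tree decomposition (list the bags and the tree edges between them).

Treewidth 4.
Bags: B1 = {4, 5, 6, 8, 9}  B2 = {1, 5, 6, 8, 9}  B3 = {3, 5, 6, 8, 9}  B4 = {3, 5, 7, 8, 9}  B5 = {4, 5, 6, 9, 10}  B6 = {1, 2, 5, 6, 9}
Tree: B1–B2, B1–B3, B3–B4, B1–B5, B2–B6

Every bag has size at most 5, so the width is 5 − 1 = 4 and tw(G) ≤ 4. For the lower bound, the 5 vertices {1, 5, 6, 8, 9} are pairwise adjacent, and any tree decomposition puts a clique entirely inside one bag — forcing width ≥ 4. Hence tw(G) = 4 exactly.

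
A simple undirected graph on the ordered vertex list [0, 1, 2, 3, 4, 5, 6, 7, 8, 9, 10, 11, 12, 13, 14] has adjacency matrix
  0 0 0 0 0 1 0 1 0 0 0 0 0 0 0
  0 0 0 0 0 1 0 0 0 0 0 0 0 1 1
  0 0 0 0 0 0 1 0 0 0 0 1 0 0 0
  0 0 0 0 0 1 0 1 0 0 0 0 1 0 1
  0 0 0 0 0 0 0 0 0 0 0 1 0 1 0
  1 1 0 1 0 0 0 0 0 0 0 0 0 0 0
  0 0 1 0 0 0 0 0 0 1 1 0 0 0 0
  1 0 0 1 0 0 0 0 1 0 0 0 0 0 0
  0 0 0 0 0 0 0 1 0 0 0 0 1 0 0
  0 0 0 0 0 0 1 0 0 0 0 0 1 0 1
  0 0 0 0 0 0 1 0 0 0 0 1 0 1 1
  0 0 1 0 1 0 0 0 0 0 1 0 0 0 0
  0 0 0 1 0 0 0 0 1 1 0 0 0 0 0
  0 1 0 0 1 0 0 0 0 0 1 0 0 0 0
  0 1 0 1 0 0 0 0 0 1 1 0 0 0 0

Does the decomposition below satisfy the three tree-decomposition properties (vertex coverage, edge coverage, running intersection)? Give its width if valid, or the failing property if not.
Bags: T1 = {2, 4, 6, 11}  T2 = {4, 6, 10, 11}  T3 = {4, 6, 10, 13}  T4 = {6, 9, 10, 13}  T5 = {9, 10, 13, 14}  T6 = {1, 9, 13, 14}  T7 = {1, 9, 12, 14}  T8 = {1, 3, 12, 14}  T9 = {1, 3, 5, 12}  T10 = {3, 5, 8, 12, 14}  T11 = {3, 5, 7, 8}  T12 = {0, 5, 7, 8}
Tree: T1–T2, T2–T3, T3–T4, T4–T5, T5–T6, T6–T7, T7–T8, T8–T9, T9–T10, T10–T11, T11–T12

A tree decomposition must satisfy three properties: every vertex lies in some bag; for every edge, both endpoints lie together in some bag; and for every vertex, the bags containing it form a connected subtree. Here bags containing vertex 14 are not connected in the tree, so the decomposition is invalid.

No — bags containing vertex 14 are not connected in the tree.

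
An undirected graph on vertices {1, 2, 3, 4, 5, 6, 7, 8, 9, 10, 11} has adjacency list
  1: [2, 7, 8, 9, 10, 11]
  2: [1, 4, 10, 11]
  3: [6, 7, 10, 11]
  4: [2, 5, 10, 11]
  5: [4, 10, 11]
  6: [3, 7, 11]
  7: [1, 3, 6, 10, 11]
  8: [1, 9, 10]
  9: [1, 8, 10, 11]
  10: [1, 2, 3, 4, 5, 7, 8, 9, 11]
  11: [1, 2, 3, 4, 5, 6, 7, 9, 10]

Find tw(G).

3

A width-3 tree decomposition is:
Bags: B1 = {1, 7, 10, 11}  B2 = {3, 7, 10, 11}  B3 = {1, 9, 10, 11}  B4 = {3, 6, 7, 11}  B5 = {1, 8, 9, 10}  B6 = {1, 2, 10, 11}  B7 = {2, 4, 10, 11}  B8 = {4, 5, 10, 11}
Tree: B1–B2, B1–B3, B2–B4, B3–B5, B3–B6, B6–B7, B7–B8
Each bag holds 4 vertices, so the decomposition has width 3, which upper-bounds the treewidth. Conversely, {1, 8, 9, 10} is a clique of size 4, and the vertices of any clique must share a bag in every tree decomposition; so some bag has ≥ 4 vertices and tw(G) ≥ 3. Hence tw(G) = 3 exactly.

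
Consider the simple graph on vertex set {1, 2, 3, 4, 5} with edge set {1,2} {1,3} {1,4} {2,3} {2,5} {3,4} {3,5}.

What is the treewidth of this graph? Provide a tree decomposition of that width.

Every bag has size at most 3, so the width is 3 − 1 = 2 and tw(G) ≤ 2. For the lower bound, the 3 vertices {1, 2, 3} are pairwise adjacent, and any tree decomposition puts a clique entirely inside one bag — forcing width ≥ 2. Therefore the treewidth is 2.

Treewidth 2.
One such decomposition:
Bags: B1 = {1, 2, 3}  B2 = {1, 3, 4}  B3 = {2, 3, 5}
Tree: B1–B2, B1–B3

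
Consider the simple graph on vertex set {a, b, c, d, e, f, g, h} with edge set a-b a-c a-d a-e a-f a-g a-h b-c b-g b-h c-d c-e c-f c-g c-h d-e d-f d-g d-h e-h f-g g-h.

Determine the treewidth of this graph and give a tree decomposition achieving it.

Treewidth 4.
One optimal decomposition is:
Bags: B1 = {a, b, c, g, h}  B2 = {a, c, d, g, h}  B3 = {a, c, d, f, g}  B4 = {a, c, d, e, h}
Tree: B1–B2, B2–B3, B2–B4

The largest bag has 5 vertices, giving width 4; this decomposition certifies tw(G) ≤ 4. For the lower bound, the 5 vertices {a, c, d, g, h} are pairwise adjacent, and any tree decomposition puts a clique entirely inside one bag — forcing width ≥ 4. Therefore the treewidth is 4.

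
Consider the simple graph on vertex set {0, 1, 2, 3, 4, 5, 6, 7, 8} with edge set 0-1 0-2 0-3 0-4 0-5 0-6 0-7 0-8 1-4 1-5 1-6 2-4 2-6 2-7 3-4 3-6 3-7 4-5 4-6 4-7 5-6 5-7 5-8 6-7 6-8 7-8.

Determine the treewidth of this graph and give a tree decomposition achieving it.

Treewidth 4.
One such decomposition:
Bags: B1 = {0, 4, 5, 6, 7}  B2 = {0, 2, 4, 6, 7}  B3 = {0, 1, 4, 5, 6}  B4 = {0, 5, 6, 7, 8}  B5 = {0, 3, 4, 6, 7}
Tree: B1–B2, B1–B3, B1–B4, B2–B5

Each bag holds 5 vertices, so the decomposition has width 4, which upper-bounds the treewidth. On the other hand G contains the 5-clique {0, 5, 6, 7, 8}. A clique must lie in a single bag of any decomposition, so no decomposition can have width below 4. Hence tw(G) = 4 exactly.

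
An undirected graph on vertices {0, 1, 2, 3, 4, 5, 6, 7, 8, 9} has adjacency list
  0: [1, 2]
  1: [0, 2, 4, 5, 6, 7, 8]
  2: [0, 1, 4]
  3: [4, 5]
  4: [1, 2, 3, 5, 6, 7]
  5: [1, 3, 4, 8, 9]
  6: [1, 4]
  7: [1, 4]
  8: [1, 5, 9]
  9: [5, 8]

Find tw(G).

2

A width-2 tree decomposition is:
Bags: B1 = {1, 4, 5}  B2 = {1, 2, 4}  B3 = {1, 5, 8}  B4 = {0, 1, 2}  B5 = {1, 4, 7}  B6 = {5, 8, 9}  B7 = {1, 4, 6}  B8 = {3, 4, 5}
Tree: B1–B2, B1–B3, B2–B4, B2–B5, B3–B6, B5–B7, B1–B8
The largest bag has 3 vertices, giving width 2; this decomposition certifies tw(G) ≤ 2. Conversely, {0, 1, 2} is a clique of size 3, and the vertices of any clique must share a bag in every tree decomposition; so some bag has ≥ 3 vertices and tw(G) ≥ 2. The upper and lower bounds meet at 2, so that is the treewidth.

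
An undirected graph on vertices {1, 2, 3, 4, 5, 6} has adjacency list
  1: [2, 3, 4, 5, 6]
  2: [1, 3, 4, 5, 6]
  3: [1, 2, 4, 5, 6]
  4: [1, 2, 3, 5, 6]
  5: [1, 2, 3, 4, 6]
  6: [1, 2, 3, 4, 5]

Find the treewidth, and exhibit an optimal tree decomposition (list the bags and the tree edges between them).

Treewidth 5.
Bags: B1 = {1, 2, 3, 4, 5, 6}
Tree: (single bag)

A single bag containing all 6 vertices is trivially a valid decomposition of width 5. For the lower bound, the 6 vertices {1, 2, 3, 4, 5, 6} are pairwise adjacent, and any tree decomposition puts a clique entirely inside one bag — forcing width ≥ 5. Hence tw(G) = 5 exactly.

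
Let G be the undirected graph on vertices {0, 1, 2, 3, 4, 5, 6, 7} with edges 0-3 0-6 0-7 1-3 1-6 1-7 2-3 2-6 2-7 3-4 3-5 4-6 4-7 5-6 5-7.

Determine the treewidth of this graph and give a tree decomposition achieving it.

The largest bag has 4 vertices, giving width 3; this decomposition certifies tw(G) ≤ 3. For the lower bound: the 4 vertex sets {2,7}, {1,6}, {3}, {5} are disjoint, each induces a connected subgraph, and every pair is joined by at least one edge of G. Contracting each set to a single vertex therefore yields K_{4} as a minor, and since treewidth is minor-monotone, tw(G) ≥ tw(K_{4}) = 3. The upper and lower bounds meet at 3, so that is the treewidth.

Treewidth 3.
One such decomposition:
Bags: B1 = {2, 3, 6, 7}  B2 = {1, 3, 6, 7}  B3 = {3, 5, 6, 7}  B4 = {0, 3, 6, 7}  B5 = {3, 4, 6, 7}
Tree: B1–B2, B2–B3, B3–B4, B4–B5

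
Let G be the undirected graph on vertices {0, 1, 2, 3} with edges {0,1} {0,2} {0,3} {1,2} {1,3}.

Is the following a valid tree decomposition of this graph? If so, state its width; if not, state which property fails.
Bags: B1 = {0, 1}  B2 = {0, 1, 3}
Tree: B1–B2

No — vertex 2 appears in no bag.

A tree decomposition must satisfy three properties: every vertex lies in some bag; for every edge, both endpoints lie together in some bag; and for every vertex, the bags containing it form a connected subtree. Here vertex 2 appears in no bag, so the decomposition is invalid.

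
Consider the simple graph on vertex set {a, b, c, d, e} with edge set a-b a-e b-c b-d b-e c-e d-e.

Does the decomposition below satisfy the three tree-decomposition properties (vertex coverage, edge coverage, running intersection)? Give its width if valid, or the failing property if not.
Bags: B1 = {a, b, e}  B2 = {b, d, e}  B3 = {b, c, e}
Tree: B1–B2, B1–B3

Yes; width 2.

Every vertex of G appears in some bag (union = {a, b, c, d, e}); every edge is covered by a bag; and for each vertex v the set of bags containing v is connected in the bag tree. The decomposition is therefore valid. The largest bag has 3 vertices, so the width is 2.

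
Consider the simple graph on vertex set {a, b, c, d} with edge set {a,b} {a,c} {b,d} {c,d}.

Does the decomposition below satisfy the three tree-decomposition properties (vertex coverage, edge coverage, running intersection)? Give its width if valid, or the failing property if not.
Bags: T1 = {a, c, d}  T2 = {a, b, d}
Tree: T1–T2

Every vertex of G appears in some bag (union = {a, b, c, d}); every edge is covered by a bag; and for each vertex v the set of bags containing v is connected in the bag tree. The decomposition is therefore valid. The largest bag has 3 vertices, so the width is 2.

Yes; width 2.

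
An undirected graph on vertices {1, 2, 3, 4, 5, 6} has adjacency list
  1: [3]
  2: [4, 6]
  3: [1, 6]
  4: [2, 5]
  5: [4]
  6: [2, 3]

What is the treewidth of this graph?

1

A width-1 tree decomposition is:
Bags: B1 = {1, 3}  B2 = {3, 6}  B3 = {2, 6}  B4 = {2, 4}  B5 = {4, 5}
Tree: B1–B2, B2–B3, B3–B4, B4–B5
Every bag has size at most 2, so the width is 2 − 1 = 1 and tw(G) ≤ 1. Since G has at least one edge (e.g. 1–3), it is not an edgeless graph, so tw(G) ≥ 1. The upper and lower bounds meet at 1, so that is the treewidth.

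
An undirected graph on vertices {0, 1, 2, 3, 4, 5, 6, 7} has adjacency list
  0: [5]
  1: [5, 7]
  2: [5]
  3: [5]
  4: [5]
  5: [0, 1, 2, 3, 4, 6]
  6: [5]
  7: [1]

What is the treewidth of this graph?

A width-1 tree decomposition is:
Bags: B1 = {3, 5}  B2 = {4, 5}  B3 = {1, 5}  B4 = {2, 5}  B5 = {5, 6}  B6 = {1, 7}  B7 = {0, 5}
Tree: B1–B2, B1–B3, B1–B4, B2–B5, B3–B6, B1–B7
Every bag has size at most 2, so the width is 2 − 1 = 1 and tw(G) ≤ 1. G has an edge, so its treewidth is at least 1. Combining the bounds, tw(G) = 1.

1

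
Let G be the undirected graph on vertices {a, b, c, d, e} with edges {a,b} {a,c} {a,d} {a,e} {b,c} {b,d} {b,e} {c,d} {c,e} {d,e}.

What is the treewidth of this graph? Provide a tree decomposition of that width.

Treewidth 4.
One such decomposition:
Bags: B1 = {a, b, c, d, e}
Tree: (single bag)

With just one bag of size 5, the width is 5 − 1 = 4, so tw(G) ≤ 4. On the other hand G contains the 5-clique {a, b, c, d, e}. A clique must lie in a single bag of any decomposition, so no decomposition can have width below 4. Therefore the treewidth is 4.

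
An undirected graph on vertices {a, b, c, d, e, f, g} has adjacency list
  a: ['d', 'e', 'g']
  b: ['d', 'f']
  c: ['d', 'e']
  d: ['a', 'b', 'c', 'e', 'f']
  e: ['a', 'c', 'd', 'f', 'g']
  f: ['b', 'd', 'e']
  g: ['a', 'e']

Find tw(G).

2

A width-2 tree decomposition is:
Bags: B1 = {a, d, e}  B2 = {c, d, e}  B3 = {d, e, f}  B4 = {a, e, g}  B5 = {b, d, f}
Tree: B1–B2, B1–B3, B1–B4, B3–B5
Every bag has size at most 3, so the width is 3 − 1 = 2 and tw(G) ≤ 2. Conversely, {d, e, f} is a clique of size 3, and the vertices of any clique must share a bag in every tree decomposition; so some bag has ≥ 3 vertices and tw(G) ≥ 2. Combining the bounds, tw(G) = 2.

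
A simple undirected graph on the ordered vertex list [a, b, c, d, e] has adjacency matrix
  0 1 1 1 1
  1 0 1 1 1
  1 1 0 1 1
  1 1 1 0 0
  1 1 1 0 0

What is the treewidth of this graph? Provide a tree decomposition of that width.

Treewidth 3.
One optimal decomposition is:
Bags: B1 = {a, b, c, e}  B2 = {a, b, c, d}
Tree: B1–B2

The largest bag has 4 vertices, giving width 3; this decomposition certifies tw(G) ≤ 3. Conversely, {a, b, c, d} is a clique of size 4, and the vertices of any clique must share a bag in every tree decomposition; so some bag has ≥ 4 vertices and tw(G) ≥ 3. Combining the bounds, tw(G) = 3.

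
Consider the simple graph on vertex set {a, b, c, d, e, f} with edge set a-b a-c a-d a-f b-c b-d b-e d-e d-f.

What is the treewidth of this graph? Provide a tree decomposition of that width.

The largest bag has 3 vertices, giving width 2; this decomposition certifies tw(G) ≤ 2. For the lower bound, the 3 vertices {b, d, e} are pairwise adjacent, and any tree decomposition puts a clique entirely inside one bag — forcing width ≥ 2. Therefore the treewidth is 2.

Treewidth 2.
Bags: B1 = {a, b, d}  B2 = {b, d, e}  B3 = {a, b, c}  B4 = {a, d, f}
Tree: B1–B2, B1–B3, B1–B4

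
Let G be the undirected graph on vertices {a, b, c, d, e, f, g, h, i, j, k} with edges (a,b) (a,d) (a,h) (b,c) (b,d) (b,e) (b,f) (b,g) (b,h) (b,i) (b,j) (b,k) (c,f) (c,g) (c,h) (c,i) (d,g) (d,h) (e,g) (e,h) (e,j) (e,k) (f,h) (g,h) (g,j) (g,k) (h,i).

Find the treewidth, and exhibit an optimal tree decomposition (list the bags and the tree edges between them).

Treewidth 3.
One such decomposition:
Bags: B1 = {b, d, g, h}  B2 = {b, e, g, h}  B3 = {b, c, g, h}  B4 = {a, b, d, h}  B5 = {b, c, h, i}  B6 = {b, e, g, j}  B7 = {b, c, f, h}  B8 = {b, e, g, k}
Tree: B1–B2, B1–B3, B1–B4, B3–B5, B2–B6, B3–B7, B6–B8

Each bag holds 4 vertices, so the decomposition has width 3, which upper-bounds the treewidth. On the other hand G contains the 4-clique {b, e, g, j}. A clique must lie in a single bag of any decomposition, so no decomposition can have width below 3. Combining the bounds, tw(G) = 3.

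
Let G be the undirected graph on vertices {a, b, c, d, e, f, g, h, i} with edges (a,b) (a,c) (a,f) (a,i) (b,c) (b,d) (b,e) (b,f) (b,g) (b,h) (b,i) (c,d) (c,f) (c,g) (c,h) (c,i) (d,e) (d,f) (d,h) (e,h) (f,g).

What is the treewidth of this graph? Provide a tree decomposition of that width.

Every bag has size at most 4, so the width is 4 − 1 = 3 and tw(G) ≤ 3. For the lower bound, the 4 vertices {b, d, e, h} are pairwise adjacent, and any tree decomposition puts a clique entirely inside one bag — forcing width ≥ 3. The upper and lower bounds meet at 3, so that is the treewidth.

Treewidth 3.
One optimal decomposition is:
Bags: B1 = {a, b, c, f}  B2 = {a, b, c, i}  B3 = {b, c, d, f}  B4 = {b, c, d, h}  B5 = {b, c, f, g}  B6 = {b, d, e, h}
Tree: B1–B2, B1–B3, B3–B4, B3–B5, B4–B6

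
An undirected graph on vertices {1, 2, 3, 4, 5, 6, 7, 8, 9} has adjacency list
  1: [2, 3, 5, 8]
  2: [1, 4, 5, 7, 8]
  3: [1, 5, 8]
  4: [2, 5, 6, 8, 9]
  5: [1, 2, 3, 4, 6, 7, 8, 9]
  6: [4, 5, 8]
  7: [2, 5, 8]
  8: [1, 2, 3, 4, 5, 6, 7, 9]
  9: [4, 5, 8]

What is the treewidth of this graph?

A width-3 tree decomposition is:
Bags: B1 = {1, 3, 5, 8}  B2 = {1, 2, 5, 8}  B3 = {2, 5, 7, 8}  B4 = {2, 4, 5, 8}  B5 = {4, 5, 6, 8}  B6 = {4, 5, 8, 9}
Tree: B1–B2, B2–B3, B2–B4, B4–B5, B5–B6
Every bag has size at most 4, so the width is 4 − 1 = 3 and tw(G) ≤ 3. For the lower bound, the 4 vertices {4, 5, 8, 9} are pairwise adjacent, and any tree decomposition puts a clique entirely inside one bag — forcing width ≥ 3. Therefore the treewidth is 3.

3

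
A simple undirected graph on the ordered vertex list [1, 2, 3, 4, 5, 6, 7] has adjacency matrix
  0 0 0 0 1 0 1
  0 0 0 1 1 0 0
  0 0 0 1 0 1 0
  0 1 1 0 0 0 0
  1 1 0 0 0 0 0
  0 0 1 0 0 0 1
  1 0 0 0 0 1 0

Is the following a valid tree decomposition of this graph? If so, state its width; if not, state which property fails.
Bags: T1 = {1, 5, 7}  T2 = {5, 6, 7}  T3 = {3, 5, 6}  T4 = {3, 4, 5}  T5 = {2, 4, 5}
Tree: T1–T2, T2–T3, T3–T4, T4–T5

Vertex coverage: the bags together contain {1, 2, 3, 4, 5, 6, 7}, the full vertex set. Edge coverage: each edge of G has both endpoints in at least one bag. Running intersection: for every vertex, the bags containing it form a connected subtree. All three properties hold, so this is a valid tree decomposition of width max|bag| − 1 = 2, and hence tw(G) ≤ 2.

Yes; width 2.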